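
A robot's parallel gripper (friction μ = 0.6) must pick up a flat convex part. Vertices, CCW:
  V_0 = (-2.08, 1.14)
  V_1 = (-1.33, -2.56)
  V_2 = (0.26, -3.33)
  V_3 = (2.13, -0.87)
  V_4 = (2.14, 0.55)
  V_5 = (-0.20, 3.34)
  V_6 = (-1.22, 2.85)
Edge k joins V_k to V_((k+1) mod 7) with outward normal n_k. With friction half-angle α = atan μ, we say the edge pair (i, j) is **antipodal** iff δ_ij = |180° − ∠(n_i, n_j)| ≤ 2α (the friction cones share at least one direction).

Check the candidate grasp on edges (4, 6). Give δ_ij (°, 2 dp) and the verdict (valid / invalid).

δ = 66.69°, invalid

α = atan 0.6 = 30.96°;  2α = 61.93°
edge 4: e_4 = (-2.34, +2.79);  n_4 = (+0.7662, +0.6426)
edge 6: e_6 = (-0.86, -1.71);  n_6 = (-0.8934, +0.4493)
∠(n_4, n_6) = 113.31°
δ = |180° − 113.31°| = 66.69°
66.69° > 2α = 61.93°  →  invalid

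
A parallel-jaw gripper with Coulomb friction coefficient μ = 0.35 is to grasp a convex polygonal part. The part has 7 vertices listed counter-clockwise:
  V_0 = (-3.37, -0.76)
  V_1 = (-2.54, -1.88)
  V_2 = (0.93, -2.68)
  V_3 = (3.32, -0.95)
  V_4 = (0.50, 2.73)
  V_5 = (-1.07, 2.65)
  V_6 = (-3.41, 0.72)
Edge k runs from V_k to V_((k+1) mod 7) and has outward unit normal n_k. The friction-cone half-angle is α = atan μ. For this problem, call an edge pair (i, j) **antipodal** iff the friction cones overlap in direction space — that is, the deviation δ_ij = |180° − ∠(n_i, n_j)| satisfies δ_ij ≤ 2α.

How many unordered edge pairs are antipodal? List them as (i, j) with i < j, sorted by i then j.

α = atan 0.35 = 19.29°;  2α = 38.58°
n_0 = (-0.8034, -0.5954)
n_1 = (-0.2247, -0.9744)
n_2 = (+0.5864, -0.8101)
n_3 = (+0.7937, +0.6083)
n_4 = (-0.0509, +0.9987)
n_5 = (-0.6363, +0.7715)
n_6 = (-0.9996, -0.0270)
  (0,1): δ = 139.52°  ·
  (0,2): δ = 90.64°  ·
  (0,3): δ = 0.92°  ✓
  (0,4): δ = 56.38°  ·
  (0,5): δ = 92.97°  ·
  (0,6): δ = 145.01°  ·
  (1,2): δ = 131.12°  ·
  (1,3): δ = 39.55°  ·
  (1,4): δ = 15.90°  ✓
  (1,5): δ = 52.50°  ·
  (1,6): δ = 104.53°  ·
  (2,3): δ = 88.44°  ·
  (2,4): δ = 32.98°  ✓
  (2,5): δ = 3.62°  ✓
  (2,6): δ = 55.65°  ·
  (3,4): δ = 124.55°  ·
  (3,5): δ = 87.95°  ·
  (3,6): δ = 35.91°  ✓
  (4,5): δ = 143.40°  ·
  (4,6): δ = 91.37°  ·
  (5,6): δ = 127.97°  ·
antipodal pairs: 5

count = 5; pairs: (0,3), (1,4), (2,4), (2,5), (3,6)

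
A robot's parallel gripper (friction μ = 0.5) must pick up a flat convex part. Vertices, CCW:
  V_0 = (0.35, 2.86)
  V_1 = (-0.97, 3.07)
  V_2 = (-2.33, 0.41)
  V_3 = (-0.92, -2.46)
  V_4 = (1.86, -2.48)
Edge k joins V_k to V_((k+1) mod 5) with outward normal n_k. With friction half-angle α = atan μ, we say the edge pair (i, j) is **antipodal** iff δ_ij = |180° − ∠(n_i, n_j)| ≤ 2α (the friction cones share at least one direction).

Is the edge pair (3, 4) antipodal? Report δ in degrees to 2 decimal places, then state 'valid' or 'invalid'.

δ = 73.80°, invalid

α = atan 0.5 = 26.57°;  2α = 53.13°
edge 3: e_3 = (+2.78, -0.02);  n_3 = (-0.0072, -1.0000)
edge 4: e_4 = (-1.51, +5.34);  n_4 = (+0.9623, +0.2721)
∠(n_3, n_4) = 106.20°
δ = |180° − 106.20°| = 73.80°
73.80° > 2α = 53.13°  →  invalid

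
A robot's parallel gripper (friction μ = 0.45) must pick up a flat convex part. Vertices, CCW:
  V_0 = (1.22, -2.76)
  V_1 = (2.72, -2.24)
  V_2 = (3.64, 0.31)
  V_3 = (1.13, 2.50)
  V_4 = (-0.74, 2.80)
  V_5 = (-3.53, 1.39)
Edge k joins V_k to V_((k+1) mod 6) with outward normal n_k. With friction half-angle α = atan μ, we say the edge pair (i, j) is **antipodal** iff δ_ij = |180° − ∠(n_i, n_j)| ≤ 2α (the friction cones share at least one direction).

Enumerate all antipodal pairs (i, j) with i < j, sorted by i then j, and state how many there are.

α = atan 0.45 = 24.23°;  2α = 48.46°
n_0 = (+0.3275, -0.9448)
n_1 = (+0.9407, -0.3394)
n_2 = (+0.6574, +0.7535)
n_3 = (+0.1584, +0.9874)
n_4 = (-0.4510, +0.8925)
n_5 = (-0.6579, -0.7531)
  (0,1): δ = 128.96°  ·
  (0,2): δ = 60.22°  ·
  (0,3): δ = 28.23°  ✓
  (0,4): δ = 7.69°  ✓
  (0,5): δ = 119.74°  ·
  (1,2): δ = 111.27°  ·
  (1,3): δ = 79.28°  ·
  (1,4): δ = 43.35°  ✓
  (1,5): δ = 68.70°  ·
  (2,3): δ = 148.01°  ·
  (2,4): δ = 112.08°  ·
  (2,5): δ = 0.04°  ✓
  (3,4): δ = 144.07°  ·
  (3,5): δ = 32.03°  ✓
  (4,5): δ = 67.95°  ·
antipodal pairs: 5

count = 5; pairs: (0,3), (0,4), (1,4), (2,5), (3,5)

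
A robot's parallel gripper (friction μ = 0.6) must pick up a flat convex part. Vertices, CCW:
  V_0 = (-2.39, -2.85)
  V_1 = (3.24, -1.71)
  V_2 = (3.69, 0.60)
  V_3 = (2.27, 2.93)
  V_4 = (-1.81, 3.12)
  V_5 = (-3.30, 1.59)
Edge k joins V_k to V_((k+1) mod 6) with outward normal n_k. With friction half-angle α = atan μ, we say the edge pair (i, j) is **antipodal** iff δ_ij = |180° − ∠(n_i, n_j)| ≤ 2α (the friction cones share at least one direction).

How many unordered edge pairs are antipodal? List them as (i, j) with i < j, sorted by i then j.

count = 5; pairs: (0,3), (0,4), (1,4), (1,5), (2,5)

α = atan 0.6 = 30.96°;  2α = 61.93°
n_0 = (+0.1985, -0.9801)
n_1 = (+0.9815, -0.1912)
n_2 = (+0.8539, +0.5204)
n_3 = (+0.0465, +0.9989)
n_4 = (-0.7164, +0.6977)
n_5 = (-0.9796, -0.2008)
  (0,1): δ = 112.47°  ·
  (0,2): δ = 70.09°  ·
  (0,3): δ = 14.11°  ✓
  (0,4): δ = 34.31°  ✓
  (0,5): δ = 90.14°  ·
  (1,2): δ = 137.62°  ·
  (1,3): δ = 81.64°  ·
  (1,4): δ = 33.22°  ✓
  (1,5): δ = 22.61°  ✓
  (2,3): δ = 124.03°  ·
  (2,4): δ = 75.60°  ·
  (2,5): δ = 19.78°  ✓
  (3,4): δ = 131.57°  ·
  (3,5): δ = 75.75°  ·
  (4,5): δ = 124.18°  ·
antipodal pairs: 5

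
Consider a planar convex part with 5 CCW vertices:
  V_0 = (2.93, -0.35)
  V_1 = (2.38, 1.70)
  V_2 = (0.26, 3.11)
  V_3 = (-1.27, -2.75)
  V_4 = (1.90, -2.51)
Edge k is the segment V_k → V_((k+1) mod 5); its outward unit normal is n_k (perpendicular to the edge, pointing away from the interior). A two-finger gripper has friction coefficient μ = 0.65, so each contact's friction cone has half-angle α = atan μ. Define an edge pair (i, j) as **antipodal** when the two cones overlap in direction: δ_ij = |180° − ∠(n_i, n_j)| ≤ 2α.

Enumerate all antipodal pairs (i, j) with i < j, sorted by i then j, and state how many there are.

count = 3; pairs: (0,2), (1,3), (2,4)

α = atan 0.65 = 33.02°;  2α = 66.05°
n_0 = (+0.9658, +0.2591)
n_1 = (+0.5538, +0.8327)
n_2 = (-0.9676, +0.2526)
n_3 = (+0.0755, -0.9971)
n_4 = (+0.9026, -0.4304)
  (0,1): δ = 138.65°  ·
  (0,2): δ = 29.65°  ✓
  (0,3): δ = 79.31°  ·
  (0,4): δ = 139.49°  ·
  (1,2): δ = 71.01°  ·
  (1,3): δ = 37.96°  ✓
  (1,4): δ = 98.13°  ·
  (2,3): δ = 71.04°  ·
  (2,4): δ = 10.86°  ✓
  (3,4): δ = 119.82°  ·
antipodal pairs: 3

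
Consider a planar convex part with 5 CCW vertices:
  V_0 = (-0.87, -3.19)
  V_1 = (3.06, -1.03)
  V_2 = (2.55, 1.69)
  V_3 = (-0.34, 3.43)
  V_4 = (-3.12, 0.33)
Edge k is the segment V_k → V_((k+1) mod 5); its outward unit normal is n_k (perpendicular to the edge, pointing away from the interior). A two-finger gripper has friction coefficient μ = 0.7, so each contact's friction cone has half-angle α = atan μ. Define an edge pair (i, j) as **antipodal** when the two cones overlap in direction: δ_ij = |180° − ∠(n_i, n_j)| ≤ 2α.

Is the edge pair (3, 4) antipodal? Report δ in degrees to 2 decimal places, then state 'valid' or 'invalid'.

δ = 105.53°, invalid

α = atan 0.7 = 34.99°;  2α = 69.98°
edge 3: e_3 = (-2.78, -3.10);  n_3 = (-0.7445, +0.6676)
edge 4: e_4 = (+2.25, -3.52);  n_4 = (-0.8426, -0.5386)
∠(n_3, n_4) = 74.47°
δ = |180° − 74.47°| = 105.53°
105.53° > 2α = 69.98°  →  invalid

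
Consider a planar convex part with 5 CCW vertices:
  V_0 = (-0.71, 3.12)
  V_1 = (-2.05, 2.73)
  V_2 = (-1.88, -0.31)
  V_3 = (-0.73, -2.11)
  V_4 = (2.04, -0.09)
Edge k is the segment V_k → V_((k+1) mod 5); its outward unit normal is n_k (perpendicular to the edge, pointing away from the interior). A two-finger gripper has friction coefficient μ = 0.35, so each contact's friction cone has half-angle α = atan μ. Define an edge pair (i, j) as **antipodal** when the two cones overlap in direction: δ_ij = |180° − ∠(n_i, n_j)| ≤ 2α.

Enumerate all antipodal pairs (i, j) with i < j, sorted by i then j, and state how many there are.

α = atan 0.35 = 19.29°;  2α = 38.58°
n_0 = (-0.2794, +0.9602)
n_1 = (-0.9984, -0.0558)
n_2 = (-0.8427, -0.5384)
n_3 = (+0.5892, -0.8080)
n_4 = (+0.7594, +0.6506)
  (0,1): δ = 103.03°  ·
  (0,2): δ = 73.65°  ·
  (0,3): δ = 19.87°  ✓
  (0,4): δ = 114.36°  ·
  (1,2): δ = 150.63°  ·
  (1,3): δ = 57.10°  ·
  (1,4): δ = 37.39°  ✓
  (2,3): δ = 86.47°  ·
  (2,4): δ = 8.01°  ✓
  (3,4): δ = 85.51°  ·
antipodal pairs: 3

count = 3; pairs: (0,3), (1,4), (2,4)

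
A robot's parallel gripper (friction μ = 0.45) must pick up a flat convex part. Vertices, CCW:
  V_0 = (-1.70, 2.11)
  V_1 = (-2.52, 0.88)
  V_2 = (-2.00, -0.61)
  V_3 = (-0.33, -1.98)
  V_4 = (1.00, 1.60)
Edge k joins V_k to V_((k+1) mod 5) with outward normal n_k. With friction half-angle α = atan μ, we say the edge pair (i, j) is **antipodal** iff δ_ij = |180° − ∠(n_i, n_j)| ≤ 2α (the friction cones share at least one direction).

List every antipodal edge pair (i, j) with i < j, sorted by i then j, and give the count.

α = atan 0.45 = 24.23°;  2α = 48.46°
n_0 = (-0.8321, +0.5547)
n_1 = (-0.9442, -0.3295)
n_2 = (-0.6342, -0.7731)
n_3 = (+0.9374, -0.3483)
n_4 = (+0.1856, +0.9826)
  (0,1): δ = 127.07°  ·
  (0,2): δ = 95.67°  ·
  (0,3): δ = 13.31°  ✓
  (0,4): δ = 112.99°  ·
  (1,2): δ = 148.60°  ·
  (1,3): δ = 39.62°  ✓
  (1,4): δ = 60.06°  ·
  (2,3): δ = 71.02°  ·
  (2,4): δ = 28.67°  ✓
  (3,4): δ = 80.32°  ·
antipodal pairs: 3

count = 3; pairs: (0,3), (1,3), (2,4)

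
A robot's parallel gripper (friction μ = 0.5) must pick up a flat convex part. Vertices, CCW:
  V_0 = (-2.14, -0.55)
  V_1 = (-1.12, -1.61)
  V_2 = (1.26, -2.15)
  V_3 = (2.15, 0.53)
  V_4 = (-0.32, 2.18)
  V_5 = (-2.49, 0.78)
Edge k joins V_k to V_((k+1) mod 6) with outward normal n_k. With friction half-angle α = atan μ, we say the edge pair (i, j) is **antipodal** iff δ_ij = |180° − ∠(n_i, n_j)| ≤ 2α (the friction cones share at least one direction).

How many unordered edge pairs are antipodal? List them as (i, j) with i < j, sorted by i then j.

α = atan 0.5 = 26.57°;  2α = 53.13°
n_0 = (-0.7206, -0.6934)
n_1 = (-0.2213, -0.9752)
n_2 = (+0.9490, -0.3152)
n_3 = (+0.5555, +0.8315)
n_4 = (-0.5421, +0.8403)
n_5 = (-0.9671, -0.2545)
  (0,1): δ = 146.68°  ·
  (0,2): δ = 62.27°  ·
  (0,3): δ = 12.36°  ✓
  (0,4): δ = 78.93°  ·
  (0,5): δ = 150.85°  ·
  (1,2): δ = 95.59°  ·
  (1,3): δ = 20.96°  ✓
  (1,4): δ = 45.61°  ✓
  (1,5): δ = 117.53°  ·
  (2,3): δ = 105.37°  ·
  (2,4): δ = 38.80°  ✓
  (2,5): δ = 33.11°  ✓
  (3,4): δ = 113.43°  ·
  (3,5): δ = 41.51°  ✓
  (4,5): δ = 108.08°  ·
antipodal pairs: 6

count = 6; pairs: (0,3), (1,3), (1,4), (2,4), (2,5), (3,5)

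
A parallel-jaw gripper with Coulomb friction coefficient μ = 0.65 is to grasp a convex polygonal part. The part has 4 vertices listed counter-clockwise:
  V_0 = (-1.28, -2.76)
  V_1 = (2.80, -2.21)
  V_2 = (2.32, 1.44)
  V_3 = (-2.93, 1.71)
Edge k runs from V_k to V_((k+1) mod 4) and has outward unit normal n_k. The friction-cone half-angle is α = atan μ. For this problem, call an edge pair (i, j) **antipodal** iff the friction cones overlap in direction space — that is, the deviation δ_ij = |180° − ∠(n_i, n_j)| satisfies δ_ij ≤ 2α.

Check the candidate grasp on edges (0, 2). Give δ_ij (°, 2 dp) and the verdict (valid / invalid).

α = atan 0.65 = 33.02°;  2α = 66.05°
edge 0: e_0 = (+4.08, +0.55);  n_0 = (+0.1336, -0.9910)
edge 2: e_2 = (-5.25, +0.27);  n_2 = (+0.0514, +0.9987)
∠(n_0, n_2) = 169.38°
δ = |180° − 169.38°| = 10.62°
10.62° ≤ 2α = 66.05°  →  valid

δ = 10.62°, valid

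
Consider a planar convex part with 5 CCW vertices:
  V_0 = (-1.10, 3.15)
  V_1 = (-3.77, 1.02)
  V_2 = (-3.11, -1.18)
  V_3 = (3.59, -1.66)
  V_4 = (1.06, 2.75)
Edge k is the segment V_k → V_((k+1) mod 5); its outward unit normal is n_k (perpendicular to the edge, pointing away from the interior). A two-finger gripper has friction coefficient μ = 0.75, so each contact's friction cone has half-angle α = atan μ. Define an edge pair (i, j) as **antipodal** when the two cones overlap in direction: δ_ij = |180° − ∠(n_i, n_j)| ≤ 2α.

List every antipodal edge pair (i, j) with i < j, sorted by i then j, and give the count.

α = atan 0.75 = 36.87°;  2α = 73.74°
n_0 = (-0.6236, +0.7817)
n_1 = (-0.9578, -0.2873)
n_2 = (-0.0715, -0.9974)
n_3 = (+0.8674, +0.4976)
n_4 = (+0.1821, +0.9833)
  (0,1): δ = 111.88°  ·
  (0,2): δ = 42.68°  ✓
  (0,3): δ = 81.26°  ·
  (0,4): δ = 130.93°  ·
  (1,2): δ = 110.80°  ·
  (1,3): δ = 13.14°  ✓
  (1,4): δ = 62.81°  ✓
  (2,3): δ = 56.06°  ✓
  (2,4): δ = 6.39°  ✓
  (3,4): δ = 130.33°  ·
antipodal pairs: 5

count = 5; pairs: (0,2), (1,3), (1,4), (2,3), (2,4)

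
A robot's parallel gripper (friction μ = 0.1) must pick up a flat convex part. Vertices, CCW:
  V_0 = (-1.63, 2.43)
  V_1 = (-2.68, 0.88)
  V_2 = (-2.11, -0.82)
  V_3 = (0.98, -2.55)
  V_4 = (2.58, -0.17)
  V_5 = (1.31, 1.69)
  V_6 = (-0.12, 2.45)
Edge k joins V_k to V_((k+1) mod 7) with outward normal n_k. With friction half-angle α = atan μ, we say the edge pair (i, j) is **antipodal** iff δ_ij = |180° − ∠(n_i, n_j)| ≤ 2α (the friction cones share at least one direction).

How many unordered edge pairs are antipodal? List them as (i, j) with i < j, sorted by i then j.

α = atan 0.1 = 5.71°;  2α = 11.42°
n_0 = (-0.8279, +0.5608)
n_1 = (-0.9481, -0.3179)
n_2 = (-0.4885, -0.8726)
n_3 = (+0.8299, -0.5579)
n_4 = (+0.8259, +0.5639)
n_5 = (+0.4693, +0.8830)
n_6 = (-0.0132, +0.9999)
  (0,1): δ = 127.35°  ·
  (0,2): δ = 85.13°  ·
  (0,3): δ = 0.20°  ✓
  (0,4): δ = 68.44°  ·
  (0,5): δ = 96.13°  ·
  (0,6): δ = 124.87°  ·
  (1,2): δ = 137.78°  ·
  (1,3): δ = 52.45°  ·
  (1,4): δ = 15.79°  ·
  (1,5): δ = 43.47°  ·
  (1,6): δ = 72.22°  ·
  (2,3): δ = 94.67°  ·
  (2,4): δ = 26.43°  ·
  (2,5): δ = 1.25°  ✓
  (2,6): δ = 30.00°  ·
  (3,4): δ = 111.76°  ·
  (3,5): δ = 84.08°  ·
  (3,6): δ = 55.33°  ·
  (4,5): δ = 152.31°  ·
  (4,6): δ = 123.57°  ·
  (5,6): δ = 151.25°  ·
antipodal pairs: 2

count = 2; pairs: (0,3), (2,5)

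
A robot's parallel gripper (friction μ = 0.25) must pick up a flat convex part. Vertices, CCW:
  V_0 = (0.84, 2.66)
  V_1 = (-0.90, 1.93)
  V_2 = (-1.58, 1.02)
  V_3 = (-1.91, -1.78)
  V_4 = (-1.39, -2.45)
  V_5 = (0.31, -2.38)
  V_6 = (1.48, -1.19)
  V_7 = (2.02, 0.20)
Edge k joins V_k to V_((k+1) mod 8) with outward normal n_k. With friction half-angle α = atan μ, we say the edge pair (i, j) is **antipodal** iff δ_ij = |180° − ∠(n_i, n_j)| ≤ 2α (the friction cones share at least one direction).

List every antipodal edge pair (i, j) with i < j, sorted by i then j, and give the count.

α = atan 0.25 = 14.04°;  2α = 28.07°
n_0 = (-0.3869, +0.9221)
n_1 = (-0.8011, +0.5986)
n_2 = (-0.9931, +0.1170)
n_3 = (-0.7900, -0.6131)
n_4 = (+0.0411, -0.9992)
n_5 = (+0.7131, -0.7011)
n_6 = (+0.9321, -0.3621)
n_7 = (+0.9016, +0.4325)
  (0,1): δ = 149.53°  ·
  (0,2): δ = 119.48°  ·
  (0,3): δ = 74.94°  ·
  (0,4): δ = 20.40°  ✓
  (0,5): δ = 22.73°  ✓
  (0,6): δ = 46.01°  ·
  (0,7): δ = 92.87°  ·
  (1,2): δ = 149.95°  ·
  (1,3): δ = 105.42°  ·
  (1,4): δ = 50.87°  ·
  (1,5): δ = 7.75°  ✓
  (1,6): δ = 15.54°  ✓
  (1,7): δ = 62.39°  ·
  (2,3): δ = 135.46°  ·
  (2,4): δ = 80.92°  ·
  (2,5): δ = 37.79°  ·
  (2,6): δ = 14.51°  ✓
  (2,7): δ = 32.35°  ·
  (3,4): δ = 125.46°  ·
  (3,5): δ = 82.33°  ·
  (3,6): δ = 59.05°  ·
  (3,7): δ = 12.19°  ✓
  (4,5): δ = 136.87°  ·
  (4,6): δ = 113.59°  ·
  (4,7): δ = 66.73°  ·
  (5,6): δ = 156.72°  ·
  (5,7): δ = 109.86°  ·
  (6,7): δ = 133.14°  ·
antipodal pairs: 6

count = 6; pairs: (0,4), (0,5), (1,5), (1,6), (2,6), (3,7)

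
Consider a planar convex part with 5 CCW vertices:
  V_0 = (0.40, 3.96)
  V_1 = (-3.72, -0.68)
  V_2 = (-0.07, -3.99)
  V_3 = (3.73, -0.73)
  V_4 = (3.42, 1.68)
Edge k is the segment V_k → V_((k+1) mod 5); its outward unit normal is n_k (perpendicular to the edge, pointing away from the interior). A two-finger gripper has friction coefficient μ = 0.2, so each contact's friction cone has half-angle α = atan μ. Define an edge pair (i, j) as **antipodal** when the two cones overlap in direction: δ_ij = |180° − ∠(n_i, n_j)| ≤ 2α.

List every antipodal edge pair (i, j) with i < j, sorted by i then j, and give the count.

count = 2; pairs: (0,2), (1,4)

α = atan 0.2 = 11.31°;  2α = 22.62°
n_0 = (-0.7478, +0.6640)
n_1 = (-0.6718, -0.7408)
n_2 = (+0.6511, -0.7590)
n_3 = (+0.9918, +0.1276)
n_4 = (+0.6025, +0.7981)
  (0,1): δ = 90.60°  ·
  (0,2): δ = 7.77°  ✓
  (0,3): δ = 48.93°  ·
  (0,4): δ = 94.55°  ·
  (1,2): δ = 97.17°  ·
  (1,3): δ = 40.47°  ·
  (1,4): δ = 5.15°  ✓
  (2,3): δ = 123.30°  ·
  (2,4): δ = 77.68°  ·
  (3,4): δ = 134.38°  ·
antipodal pairs: 2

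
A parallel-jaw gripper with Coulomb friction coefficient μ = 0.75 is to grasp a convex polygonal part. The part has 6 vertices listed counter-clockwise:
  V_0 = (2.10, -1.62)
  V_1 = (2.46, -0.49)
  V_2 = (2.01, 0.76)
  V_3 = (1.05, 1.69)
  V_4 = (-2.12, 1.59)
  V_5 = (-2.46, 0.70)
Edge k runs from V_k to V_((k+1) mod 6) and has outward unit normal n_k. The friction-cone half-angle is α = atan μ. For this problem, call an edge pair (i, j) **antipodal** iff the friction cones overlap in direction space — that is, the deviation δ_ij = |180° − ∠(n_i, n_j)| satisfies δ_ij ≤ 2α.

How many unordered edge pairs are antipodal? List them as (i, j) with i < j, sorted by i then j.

count = 7; pairs: (0,3), (0,4), (1,4), (1,5), (2,4), (2,5), (3,5)

α = atan 0.75 = 36.87°;  2α = 73.74°
n_0 = (+0.9528, -0.3036)
n_1 = (+0.9409, +0.3387)
n_2 = (+0.6958, +0.7182)
n_3 = (-0.0315, +0.9995)
n_4 = (-0.9342, +0.3569)
n_5 = (-0.4535, -0.8913)
  (0,1): δ = 142.53°  ·
  (0,2): δ = 116.42°  ·
  (0,3): δ = 70.52°  ✓
  (0,4): δ = 3.24°  ✓
  (0,5): δ = 80.71°  ·
  (1,2): δ = 153.89°  ·
  (1,3): δ = 107.99°  ·
  (1,4): δ = 40.71°  ✓
  (1,5): δ = 43.24°  ✓
  (2,3): δ = 134.10°  ·
  (2,4): δ = 66.82°  ✓
  (2,5): δ = 17.12°  ✓
  (3,4): δ = 112.71°  ·
  (3,5): δ = 28.77°  ✓
  (4,5): δ = 96.06°  ·
antipodal pairs: 7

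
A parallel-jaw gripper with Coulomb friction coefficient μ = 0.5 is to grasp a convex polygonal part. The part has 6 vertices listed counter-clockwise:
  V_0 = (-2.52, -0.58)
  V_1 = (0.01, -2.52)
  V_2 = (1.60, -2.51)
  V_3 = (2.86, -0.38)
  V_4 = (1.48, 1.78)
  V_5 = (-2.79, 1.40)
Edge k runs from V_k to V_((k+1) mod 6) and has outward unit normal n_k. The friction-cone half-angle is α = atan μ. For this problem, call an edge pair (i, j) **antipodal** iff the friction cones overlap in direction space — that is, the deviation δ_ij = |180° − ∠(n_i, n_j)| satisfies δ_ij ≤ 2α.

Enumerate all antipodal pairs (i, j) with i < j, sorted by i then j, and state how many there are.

α = atan 0.5 = 26.57°;  2α = 53.13°
n_0 = (-0.6085, -0.7936)
n_1 = (+0.0063, -1.0000)
n_2 = (+0.8607, -0.5091)
n_3 = (+0.8427, +0.5384)
n_4 = (-0.0886, +0.9961)
n_5 = (-0.9908, -0.1351)
  (0,1): δ = 142.16°  ·
  (0,2): δ = 83.13°  ·
  (0,3): δ = 19.95°  ✓
  (0,4): δ = 42.57°  ✓
  (0,5): δ = 135.25°  ·
  (1,2): δ = 120.97°  ·
  (1,3): δ = 57.79°  ·
  (1,4): δ = 4.73°  ✓
  (1,5): δ = 97.40°  ·
  (2,3): δ = 116.82°  ·
  (2,4): δ = 54.31°  ·
  (2,5): δ = 38.37°  ✓
  (3,4): δ = 117.49°  ·
  (3,5): δ = 24.81°  ✓
  (4,5): δ = 87.32°  ·
antipodal pairs: 5

count = 5; pairs: (0,3), (0,4), (1,4), (2,5), (3,5)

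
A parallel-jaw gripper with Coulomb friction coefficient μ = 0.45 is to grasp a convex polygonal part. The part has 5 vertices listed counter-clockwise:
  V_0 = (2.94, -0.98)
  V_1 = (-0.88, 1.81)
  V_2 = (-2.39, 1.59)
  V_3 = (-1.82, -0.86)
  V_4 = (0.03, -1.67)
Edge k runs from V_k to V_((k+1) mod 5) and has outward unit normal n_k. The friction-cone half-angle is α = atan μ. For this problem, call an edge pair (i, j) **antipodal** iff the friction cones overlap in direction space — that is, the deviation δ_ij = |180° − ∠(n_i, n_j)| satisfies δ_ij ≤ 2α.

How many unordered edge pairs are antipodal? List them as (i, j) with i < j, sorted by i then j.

α = atan 0.45 = 24.23°;  2α = 48.46°
n_0 = (+0.5898, +0.8075)
n_1 = (-0.1442, +0.9896)
n_2 = (-0.9740, -0.2266)
n_3 = (-0.4011, -0.9160)
n_4 = (+0.2307, -0.9730)
  (0,1): δ = 135.57°  ·
  (0,2): δ = 40.76°  ✓
  (0,3): δ = 12.50°  ✓
  (0,4): δ = 49.48°  ·
  (1,2): δ = 85.19°  ·
  (1,3): δ = 31.94°  ✓
  (1,4): δ = 5.05°  ✓
  (2,3): δ = 126.74°  ·
  (2,4): δ = 89.76°  ·
  (3,4): δ = 143.02°  ·
antipodal pairs: 4

count = 4; pairs: (0,2), (0,3), (1,3), (1,4)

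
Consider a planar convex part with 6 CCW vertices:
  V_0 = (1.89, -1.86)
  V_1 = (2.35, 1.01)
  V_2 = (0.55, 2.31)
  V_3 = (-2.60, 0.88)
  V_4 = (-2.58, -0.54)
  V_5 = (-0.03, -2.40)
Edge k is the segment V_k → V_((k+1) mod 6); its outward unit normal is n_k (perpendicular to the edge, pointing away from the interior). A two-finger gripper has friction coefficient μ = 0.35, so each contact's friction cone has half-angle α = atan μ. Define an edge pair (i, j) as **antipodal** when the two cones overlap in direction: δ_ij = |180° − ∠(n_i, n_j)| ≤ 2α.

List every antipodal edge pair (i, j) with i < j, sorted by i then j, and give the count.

α = atan 0.35 = 19.29°;  2α = 38.58°
n_0 = (+0.9874, -0.1583)
n_1 = (+0.5855, +0.8107)
n_2 = (-0.4134, +0.9106)
n_3 = (-0.9999, -0.0141)
n_4 = (-0.5893, -0.8079)
n_5 = (+0.2707, -0.9627)
  (0,1): δ = 116.73°  ·
  (0,2): δ = 56.48°  ·
  (0,3): δ = 9.91°  ✓
  (0,4): δ = 63.00°  ·
  (0,5): δ = 114.81°  ·
  (1,2): δ = 119.75°  ·
  (1,3): δ = 53.36°  ·
  (1,4): δ = 0.27°  ✓
  (1,5): δ = 51.55°  ·
  (2,3): δ = 113.61°  ·
  (2,4): δ = 60.52°  ·
  (2,5): δ = 8.71°  ✓
  (3,4): δ = 126.91°  ·
  (3,5): δ = 75.10°  ·
  (4,5): δ = 128.18°  ·
antipodal pairs: 3

count = 3; pairs: (0,3), (1,4), (2,5)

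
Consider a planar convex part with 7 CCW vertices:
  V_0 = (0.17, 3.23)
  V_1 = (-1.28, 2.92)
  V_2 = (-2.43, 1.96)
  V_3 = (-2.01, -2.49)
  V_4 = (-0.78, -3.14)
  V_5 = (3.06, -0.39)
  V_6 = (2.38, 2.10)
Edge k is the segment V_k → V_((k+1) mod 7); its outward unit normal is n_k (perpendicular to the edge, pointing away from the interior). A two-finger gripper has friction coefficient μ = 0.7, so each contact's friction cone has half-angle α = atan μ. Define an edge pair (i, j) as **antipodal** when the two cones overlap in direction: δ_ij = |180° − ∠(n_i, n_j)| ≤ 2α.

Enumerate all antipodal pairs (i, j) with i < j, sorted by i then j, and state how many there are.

count = 11; pairs: (0,3), (0,4), (1,3), (1,4), (1,5), (2,4), (2,5), (2,6), (3,5), (3,6), (4,6)

α = atan 0.7 = 34.99°;  2α = 69.98°
n_0 = (-0.2091, +0.9779)
n_1 = (-0.6408, +0.7677)
n_2 = (-0.9956, -0.0940)
n_3 = (-0.4672, -0.8841)
n_4 = (+0.5822, -0.8130)
n_5 = (+0.9647, +0.2634)
n_6 = (+0.4553, +0.8904)
  (0,1): δ = 152.21°  ·
  (0,2): δ = 96.68°  ·
  (0,3): δ = 39.92°  ✓
  (0,4): δ = 23.54°  ✓
  (0,5): δ = 93.21°  ·
  (0,6): δ = 140.85°  ·
  (1,2): δ = 124.46°  ·
  (1,3): δ = 67.71°  ✓
  (1,4): δ = 4.25°  ✓
  (1,5): δ = 65.42°  ✓
  (1,6): δ = 113.06°  ·
  (2,3): δ = 123.25°  ·
  (2,4): δ = 59.78°  ✓
  (2,5): δ = 9.88°  ✓
  (2,6): δ = 57.53°  ✓
  (3,4): δ = 116.54°  ·
  (3,5): δ = 46.87°  ✓
  (3,6): δ = 0.77°  ✓
  (4,5): δ = 110.33°  ·
  (4,6): δ = 62.69°  ✓
  (5,6): δ = 132.36°  ·
antipodal pairs: 11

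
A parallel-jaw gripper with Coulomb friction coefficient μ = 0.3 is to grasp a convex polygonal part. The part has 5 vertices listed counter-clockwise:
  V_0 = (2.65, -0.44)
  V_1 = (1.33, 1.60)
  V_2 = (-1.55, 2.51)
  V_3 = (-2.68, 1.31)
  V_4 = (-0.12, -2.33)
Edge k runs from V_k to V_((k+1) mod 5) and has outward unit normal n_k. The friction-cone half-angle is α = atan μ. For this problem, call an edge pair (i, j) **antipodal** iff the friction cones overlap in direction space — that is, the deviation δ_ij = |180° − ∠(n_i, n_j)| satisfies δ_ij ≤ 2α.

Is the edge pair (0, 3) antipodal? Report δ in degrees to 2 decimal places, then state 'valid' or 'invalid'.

α = atan 0.3 = 16.70°;  2α = 33.40°
edge 0: e_0 = (-1.32, +2.04);  n_0 = (+0.8396, +0.5433)
edge 3: e_3 = (+2.56, -3.64);  n_3 = (-0.8180, -0.5753)
∠(n_0, n_3) = 177.79°
δ = |180° − 177.79°| = 2.21°
2.21° ≤ 2α = 33.40°  →  valid

δ = 2.21°, valid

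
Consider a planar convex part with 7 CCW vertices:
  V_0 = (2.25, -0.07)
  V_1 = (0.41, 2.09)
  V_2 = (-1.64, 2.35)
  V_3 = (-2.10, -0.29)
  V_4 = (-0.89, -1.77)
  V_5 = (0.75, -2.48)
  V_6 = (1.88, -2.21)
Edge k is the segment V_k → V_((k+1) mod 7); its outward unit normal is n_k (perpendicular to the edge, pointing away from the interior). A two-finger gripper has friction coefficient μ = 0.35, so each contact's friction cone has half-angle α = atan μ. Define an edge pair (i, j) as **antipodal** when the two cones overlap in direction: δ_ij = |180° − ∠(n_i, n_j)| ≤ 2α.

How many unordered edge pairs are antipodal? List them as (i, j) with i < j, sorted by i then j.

α = atan 0.35 = 19.29°;  2α = 38.58°
n_0 = (+0.7612, +0.6485)
n_1 = (+0.1258, +0.9921)
n_2 = (-0.9852, +0.1717)
n_3 = (-0.7742, -0.6330)
n_4 = (-0.3973, -0.9177)
n_5 = (+0.2324, -0.9726)
n_6 = (+0.9854, -0.1704)
  (0,1): δ = 137.65°  ·
  (0,2): δ = 50.31°  ·
  (0,3): δ = 1.16°  ✓
  (0,4): δ = 26.16°  ✓
  (0,5): δ = 63.01°  ·
  (0,6): δ = 129.76°  ·
  (1,2): δ = 92.66°  ·
  (1,3): δ = 43.50°  ·
  (1,4): δ = 16.18°  ✓
  (1,5): δ = 20.67°  ✓
  (1,6): δ = 87.42°  ·
  (2,3): δ = 130.85°  ·
  (2,4): δ = 103.52°  ·
  (2,5): δ = 66.68°  ·
  (2,6): δ = 0.07°  ✓
  (3,4): δ = 152.68°  ·
  (3,5): δ = 115.83°  ·
  (3,6): δ = 49.08°  ·
  (4,5): δ = 143.15°  ·
  (4,6): δ = 76.40°  ·
  (5,6): δ = 113.25°  ·
antipodal pairs: 5

count = 5; pairs: (0,3), (0,4), (1,4), (1,5), (2,6)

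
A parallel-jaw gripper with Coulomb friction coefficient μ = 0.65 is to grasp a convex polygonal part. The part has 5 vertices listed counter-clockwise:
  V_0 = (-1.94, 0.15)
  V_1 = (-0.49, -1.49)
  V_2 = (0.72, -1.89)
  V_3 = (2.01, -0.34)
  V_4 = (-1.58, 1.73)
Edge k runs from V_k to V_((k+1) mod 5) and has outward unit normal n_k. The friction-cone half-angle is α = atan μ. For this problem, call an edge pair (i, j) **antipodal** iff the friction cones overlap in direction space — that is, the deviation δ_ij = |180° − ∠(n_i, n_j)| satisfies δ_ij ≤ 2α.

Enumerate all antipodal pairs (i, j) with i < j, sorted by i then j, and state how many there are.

α = atan 0.65 = 33.02°;  2α = 66.05°
n_0 = (-0.7492, -0.6624)
n_1 = (-0.3139, -0.9495)
n_2 = (+0.7686, -0.6397)
n_3 = (+0.4995, +0.8663)
n_4 = (-0.9750, +0.2222)
  (0,1): δ = 149.77°  ·
  (0,2): δ = 81.25°  ·
  (0,3): δ = 18.55°  ✓
  (0,4): δ = 125.68°  ·
  (1,2): δ = 111.48°  ·
  (1,3): δ = 11.68°  ✓
  (1,4): δ = 95.46°  ·
  (2,3): δ = 80.20°  ·
  (2,4): δ = 26.93°  ✓
  (3,4): δ = 72.87°  ·
antipodal pairs: 3

count = 3; pairs: (0,3), (1,3), (2,4)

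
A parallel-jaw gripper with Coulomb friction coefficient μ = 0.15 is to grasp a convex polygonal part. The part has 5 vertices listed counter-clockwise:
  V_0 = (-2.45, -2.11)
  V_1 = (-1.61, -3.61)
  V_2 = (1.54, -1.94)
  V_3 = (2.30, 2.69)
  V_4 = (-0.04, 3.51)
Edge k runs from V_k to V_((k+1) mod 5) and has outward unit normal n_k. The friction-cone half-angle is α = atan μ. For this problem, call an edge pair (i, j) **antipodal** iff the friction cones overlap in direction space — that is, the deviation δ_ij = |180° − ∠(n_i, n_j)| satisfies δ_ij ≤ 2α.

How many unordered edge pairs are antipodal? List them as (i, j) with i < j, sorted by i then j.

count = 1; pairs: (2,4)

α = atan 0.15 = 8.53°;  2α = 17.06°
n_0 = (-0.8725, -0.4886)
n_1 = (+0.4684, -0.8835)
n_2 = (+0.9868, -0.1620)
n_3 = (+0.3307, +0.9437)
n_4 = (-0.9191, +0.3941)
  (0,1): δ = 91.32°  ·
  (0,2): δ = 38.57°  ·
  (0,3): δ = 41.44°  ·
  (0,4): δ = 127.54°  ·
  (1,2): δ = 127.25°  ·
  (1,3): δ = 47.24°  ·
  (1,4): δ = 38.86°  ·
  (2,3): δ = 99.99°  ·
  (2,4): δ = 13.89°  ✓
  (3,4): δ = 93.90°  ·
antipodal pairs: 1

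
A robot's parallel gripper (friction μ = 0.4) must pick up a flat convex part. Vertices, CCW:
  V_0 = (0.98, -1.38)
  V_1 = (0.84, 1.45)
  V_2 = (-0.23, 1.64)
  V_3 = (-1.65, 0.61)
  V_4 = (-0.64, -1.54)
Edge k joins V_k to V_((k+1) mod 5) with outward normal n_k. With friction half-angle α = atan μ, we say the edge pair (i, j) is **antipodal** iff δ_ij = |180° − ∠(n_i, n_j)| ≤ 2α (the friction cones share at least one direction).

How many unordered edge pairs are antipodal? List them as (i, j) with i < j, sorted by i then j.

count = 3; pairs: (0,3), (1,4), (2,4)

α = atan 0.4 = 21.80°;  2α = 43.60°
n_0 = (+0.9988, +0.0494)
n_1 = (+0.1748, +0.9846)
n_2 = (-0.5872, +0.8095)
n_3 = (-0.9051, -0.4252)
n_4 = (+0.0983, -0.9952)
  (0,1): δ = 102.90°  ·
  (0,2): δ = 56.88°  ·
  (0,3): δ = 22.33°  ✓
  (0,4): δ = 92.81°  ·
  (1,2): δ = 133.98°  ·
  (1,3): δ = 54.77°  ·
  (1,4): δ = 15.71°  ✓
  (2,3): δ = 100.79°  ·
  (2,4): δ = 30.31°  ✓
  (3,4): δ = 109.52°  ·
antipodal pairs: 3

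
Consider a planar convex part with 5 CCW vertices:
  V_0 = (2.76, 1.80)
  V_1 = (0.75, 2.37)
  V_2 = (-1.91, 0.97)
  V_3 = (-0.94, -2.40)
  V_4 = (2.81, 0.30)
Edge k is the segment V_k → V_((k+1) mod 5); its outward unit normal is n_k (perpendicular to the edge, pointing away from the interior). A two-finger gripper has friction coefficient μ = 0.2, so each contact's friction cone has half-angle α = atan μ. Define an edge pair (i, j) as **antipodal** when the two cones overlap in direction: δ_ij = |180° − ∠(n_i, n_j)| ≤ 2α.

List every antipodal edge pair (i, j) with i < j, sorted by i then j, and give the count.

count = 2; pairs: (1,3), (2,4)

α = atan 0.2 = 11.31°;  2α = 22.62°
n_0 = (+0.2728, +0.9621)
n_1 = (-0.4657, +0.8849)
n_2 = (-0.9610, -0.2766)
n_3 = (+0.5843, -0.8115)
n_4 = (+0.9994, +0.0333)
  (0,1): δ = 136.41°  ·
  (0,2): δ = 58.11°  ·
  (0,3): δ = 51.59°  ·
  (0,4): δ = 107.74°  ·
  (1,2): δ = 101.70°  ·
  (1,3): δ = 8.00°  ✓
  (1,4): δ = 64.15°  ·
  (2,3): δ = 70.30°  ·
  (2,4): δ = 14.15°  ✓
  (3,4): δ = 123.84°  ·
antipodal pairs: 2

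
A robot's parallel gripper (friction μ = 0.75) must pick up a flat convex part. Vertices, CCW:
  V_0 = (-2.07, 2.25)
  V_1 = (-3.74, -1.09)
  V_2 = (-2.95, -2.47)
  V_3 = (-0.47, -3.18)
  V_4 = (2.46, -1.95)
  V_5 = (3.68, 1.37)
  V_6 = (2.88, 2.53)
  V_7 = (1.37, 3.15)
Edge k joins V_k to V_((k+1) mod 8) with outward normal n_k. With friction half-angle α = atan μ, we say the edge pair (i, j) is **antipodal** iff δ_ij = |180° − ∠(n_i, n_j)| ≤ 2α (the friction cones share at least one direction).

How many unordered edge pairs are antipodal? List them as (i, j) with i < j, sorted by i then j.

α = atan 0.75 = 36.87°;  2α = 73.74°
n_0 = (-0.8944, +0.4472)
n_1 = (-0.8679, -0.4968)
n_2 = (-0.2752, -0.9614)
n_3 = (+0.3871, -0.9220)
n_4 = (+0.9386, -0.3449)
n_5 = (+0.8232, +0.5677)
n_6 = (+0.3798, +0.9251)
n_7 = (-0.2531, +0.9674)
  (0,1): δ = 123.65°  ·
  (0,2): δ = 79.41°  ·
  (0,3): δ = 40.66°  ✓
  (0,4): δ = 6.39°  ✓
  (0,5): δ = 61.16°  ✓
  (0,6): δ = 94.24°  ·
  (0,7): δ = 131.23°  ·
  (1,2): δ = 135.77°  ·
  (1,3): δ = 97.02°  ·
  (1,4): δ = 49.97°  ✓
  (1,5): δ = 4.80°  ✓
  (1,6): δ = 37.89°  ✓
  (1,7): δ = 74.87°  ·
  (2,3): δ = 141.25°  ·
  (2,4): δ = 94.20°  ·
  (2,5): δ = 39.43°  ✓
  (2,6): δ = 6.35°  ✓
  (2,7): δ = 30.64°  ✓
  (3,4): δ = 132.95°  ·
  (3,5): δ = 78.18°  ·
  (3,6): δ = 45.10°  ✓
  (3,7): δ = 8.11°  ✓
  (4,5): δ = 125.23°  ·
  (4,6): δ = 92.15°  ·
  (4,7): δ = 55.16°  ✓
  (5,6): δ = 146.92°  ·
  (5,7): δ = 109.93°  ·
  (6,7): δ = 143.02°  ·
antipodal pairs: 12

count = 12; pairs: (0,3), (0,4), (0,5), (1,4), (1,5), (1,6), (2,5), (2,6), (2,7), (3,6), (3,7), (4,7)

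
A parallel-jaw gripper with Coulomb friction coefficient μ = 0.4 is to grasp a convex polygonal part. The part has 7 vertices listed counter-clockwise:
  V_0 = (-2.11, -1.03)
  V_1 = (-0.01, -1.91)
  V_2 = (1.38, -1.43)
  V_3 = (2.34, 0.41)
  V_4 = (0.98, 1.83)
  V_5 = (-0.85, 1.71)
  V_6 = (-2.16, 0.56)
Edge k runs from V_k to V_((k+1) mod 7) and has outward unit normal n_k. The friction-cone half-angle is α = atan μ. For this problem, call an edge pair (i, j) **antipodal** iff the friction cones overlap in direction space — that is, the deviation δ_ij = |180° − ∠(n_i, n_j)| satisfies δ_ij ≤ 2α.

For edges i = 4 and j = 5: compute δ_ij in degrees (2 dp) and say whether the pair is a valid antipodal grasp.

α = atan 0.4 = 21.80°;  2α = 43.60°
edge 4: e_4 = (-1.83, -0.12);  n_4 = (-0.0654, +0.9979)
edge 5: e_5 = (-1.31, -1.15);  n_5 = (-0.6597, +0.7515)
∠(n_4, n_5) = 37.53°
δ = |180° − 37.53°| = 142.47°
142.47° > 2α = 43.60°  →  invalid

δ = 142.47°, invalid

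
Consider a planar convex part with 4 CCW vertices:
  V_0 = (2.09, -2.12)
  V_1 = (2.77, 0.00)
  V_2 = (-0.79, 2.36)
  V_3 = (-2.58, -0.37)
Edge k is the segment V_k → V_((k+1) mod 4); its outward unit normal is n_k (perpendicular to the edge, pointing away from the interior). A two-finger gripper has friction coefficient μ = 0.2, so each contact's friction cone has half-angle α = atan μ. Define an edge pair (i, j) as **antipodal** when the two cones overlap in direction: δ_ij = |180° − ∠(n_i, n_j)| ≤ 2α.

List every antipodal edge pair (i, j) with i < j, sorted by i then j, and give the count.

α = atan 0.2 = 11.31°;  2α = 22.62°
n_0 = (+0.9522, -0.3054)
n_1 = (+0.5525, +0.8335)
n_2 = (-0.8363, +0.5483)
n_3 = (-0.3509, -0.9364)
  (0,1): δ = 105.76°  ·
  (0,2): δ = 15.47°  ✓
  (0,3): δ = 87.24°  ·
  (1,2): δ = 89.71°  ·
  (1,3): δ = 13.00°  ✓
  (2,3): δ = 77.29°  ·
antipodal pairs: 2

count = 2; pairs: (0,2), (1,3)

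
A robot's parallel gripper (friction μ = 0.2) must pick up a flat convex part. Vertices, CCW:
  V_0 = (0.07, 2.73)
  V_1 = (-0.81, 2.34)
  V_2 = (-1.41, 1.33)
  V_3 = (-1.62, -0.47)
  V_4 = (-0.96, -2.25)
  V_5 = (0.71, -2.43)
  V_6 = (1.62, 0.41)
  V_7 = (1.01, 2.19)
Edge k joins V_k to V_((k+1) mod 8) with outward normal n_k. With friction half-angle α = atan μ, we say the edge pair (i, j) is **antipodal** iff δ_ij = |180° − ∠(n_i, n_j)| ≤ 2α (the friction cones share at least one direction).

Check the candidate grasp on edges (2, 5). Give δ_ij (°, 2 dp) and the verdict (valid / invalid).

α = atan 0.2 = 11.31°;  2α = 22.62°
edge 2: e_2 = (-0.21, -1.80);  n_2 = (-0.9933, +0.1159)
edge 5: e_5 = (+0.91, +2.84);  n_5 = (+0.9523, -0.3051)
∠(n_2, n_5) = 168.89°
δ = |180° − 168.89°| = 11.11°
11.11° ≤ 2α = 22.62°  →  valid

δ = 11.11°, valid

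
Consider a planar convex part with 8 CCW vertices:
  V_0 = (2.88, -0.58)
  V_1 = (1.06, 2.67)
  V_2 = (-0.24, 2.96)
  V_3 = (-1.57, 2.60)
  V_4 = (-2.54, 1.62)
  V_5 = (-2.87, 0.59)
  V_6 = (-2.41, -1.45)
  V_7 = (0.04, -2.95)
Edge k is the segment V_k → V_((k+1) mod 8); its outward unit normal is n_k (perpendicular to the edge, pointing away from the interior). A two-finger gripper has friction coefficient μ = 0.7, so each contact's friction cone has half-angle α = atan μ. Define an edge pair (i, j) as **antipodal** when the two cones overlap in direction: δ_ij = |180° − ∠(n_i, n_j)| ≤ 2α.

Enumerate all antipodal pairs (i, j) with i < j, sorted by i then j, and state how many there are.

α = atan 0.7 = 34.99°;  2α = 69.98°
n_0 = (+0.8725, +0.4886)
n_1 = (+0.2177, +0.9760)
n_2 = (-0.2613, +0.9653)
n_3 = (-0.7107, +0.7035)
n_4 = (-0.9523, +0.3051)
n_5 = (-0.9755, -0.2200)
n_6 = (-0.5222, -0.8529)
n_7 = (+0.6407, -0.7678)
  (0,1): δ = 131.82°  ·
  (0,2): δ = 104.10°  ·
  (0,3): δ = 73.96°  ·
  (0,4): δ = 47.01°  ✓
  (0,5): δ = 16.54°  ✓
  (0,6): δ = 29.27°  ✓
  (0,7): δ = 100.60°  ·
  (1,2): δ = 152.28°  ·
  (1,3): δ = 122.13°  ·
  (1,4): δ = 95.19°  ·
  (1,5): δ = 64.72°  ✓
  (1,6): δ = 18.90°  ✓
  (1,7): δ = 52.42°  ✓
  (2,3): δ = 149.85°  ·
  (2,4): δ = 122.91°  ·
  (2,5): δ = 92.44°  ·
  (2,6): δ = 46.62°  ✓
  (2,7): δ = 24.70°  ✓
  (3,4): δ = 153.06°  ·
  (3,5): δ = 122.59°  ·
  (3,6): δ = 76.77°  ·
  (3,7): δ = 5.45°  ✓
  (4,5): δ = 149.53°  ·
  (4,6): δ = 103.71°  ·
  (4,7): δ = 32.39°  ✓
  (5,6): δ = 134.18°  ·
  (5,7): δ = 62.86°  ✓
  (6,7): δ = 108.68°  ·
antipodal pairs: 11

count = 11; pairs: (0,4), (0,5), (0,6), (1,5), (1,6), (1,7), (2,6), (2,7), (3,7), (4,7), (5,7)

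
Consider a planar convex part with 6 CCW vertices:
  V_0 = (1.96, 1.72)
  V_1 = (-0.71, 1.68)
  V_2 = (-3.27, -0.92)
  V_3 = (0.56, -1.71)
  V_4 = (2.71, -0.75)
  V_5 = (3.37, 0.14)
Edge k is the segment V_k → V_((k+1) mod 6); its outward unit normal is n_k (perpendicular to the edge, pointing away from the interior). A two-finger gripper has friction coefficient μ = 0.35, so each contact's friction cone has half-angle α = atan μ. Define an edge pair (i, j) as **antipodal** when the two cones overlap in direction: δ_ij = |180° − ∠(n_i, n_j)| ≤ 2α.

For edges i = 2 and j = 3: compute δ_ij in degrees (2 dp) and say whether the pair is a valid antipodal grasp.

δ = 144.28°, invalid

α = atan 0.35 = 19.29°;  2α = 38.58°
edge 2: e_2 = (+3.83, -0.79);  n_2 = (-0.2020, -0.9794)
edge 3: e_3 = (+2.15, +0.96);  n_3 = (+0.4077, -0.9131)
∠(n_2, n_3) = 35.72°
δ = |180° − 35.72°| = 144.28°
144.28° > 2α = 38.58°  →  invalid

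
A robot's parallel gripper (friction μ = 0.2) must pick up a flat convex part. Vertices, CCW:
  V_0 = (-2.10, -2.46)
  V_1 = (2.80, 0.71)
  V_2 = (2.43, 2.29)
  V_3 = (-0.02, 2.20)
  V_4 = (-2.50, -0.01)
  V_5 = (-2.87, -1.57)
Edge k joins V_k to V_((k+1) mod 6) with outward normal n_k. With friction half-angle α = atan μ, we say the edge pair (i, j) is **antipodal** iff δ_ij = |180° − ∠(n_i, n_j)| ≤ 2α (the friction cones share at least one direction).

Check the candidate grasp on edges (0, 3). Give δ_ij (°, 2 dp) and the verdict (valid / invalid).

δ = 8.80°, valid

α = atan 0.2 = 11.31°;  2α = 22.62°
edge 0: e_0 = (+4.90, +3.17);  n_0 = (+0.5432, -0.8396)
edge 3: e_3 = (-2.48, -2.21);  n_3 = (-0.6653, +0.7466)
∠(n_0, n_3) = 171.20°
δ = |180° − 171.20°| = 8.80°
8.80° ≤ 2α = 22.62°  →  valid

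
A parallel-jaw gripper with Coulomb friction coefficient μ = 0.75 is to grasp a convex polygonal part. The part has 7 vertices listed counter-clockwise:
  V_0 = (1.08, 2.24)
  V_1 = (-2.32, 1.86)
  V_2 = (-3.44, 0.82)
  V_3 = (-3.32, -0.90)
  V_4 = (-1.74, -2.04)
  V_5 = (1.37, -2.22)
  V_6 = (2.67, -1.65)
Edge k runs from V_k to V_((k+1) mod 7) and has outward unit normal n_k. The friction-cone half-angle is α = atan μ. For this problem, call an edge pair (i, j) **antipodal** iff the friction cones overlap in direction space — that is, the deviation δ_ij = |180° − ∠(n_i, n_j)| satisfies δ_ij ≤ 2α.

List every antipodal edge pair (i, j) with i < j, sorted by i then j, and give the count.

count = 10; pairs: (0,3), (0,4), (0,5), (1,4), (1,5), (1,6), (2,5), (2,6), (3,6), (4,6)

α = atan 0.75 = 36.87°;  2α = 73.74°
n_0 = (-0.1111, +0.9938)
n_1 = (-0.6805, +0.7328)
n_2 = (-0.9976, -0.0696)
n_3 = (-0.5851, -0.8109)
n_4 = (-0.0578, -0.9983)
n_5 = (+0.4016, -0.9158)
n_6 = (+0.9257, +0.3784)
  (0,1): δ = 143.50°  ·
  (0,2): δ = 92.39°  ·
  (0,3): δ = 42.19°  ✓
  (0,4): δ = 9.69°  ✓
  (0,5): δ = 17.30°  ✓
  (0,6): δ = 105.85°  ·
  (1,2): δ = 128.89°  ·
  (1,3): δ = 78.69°  ·
  (1,4): δ = 46.19°  ✓
  (1,5): δ = 19.20°  ✓
  (1,6): δ = 69.35°  ✓
  (2,3): δ = 129.80°  ·
  (2,4): δ = 97.30°  ·
  (2,5): δ = 70.32°  ✓
  (2,6): δ = 18.24°  ✓
  (3,4): δ = 147.50°  ·
  (3,5): δ = 120.51°  ·
  (3,6): δ = 31.96°  ✓
  (4,5): δ = 153.01°  ·
  (4,6): δ = 64.46°  ✓
  (5,6): δ = 91.44°  ·
antipodal pairs: 10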